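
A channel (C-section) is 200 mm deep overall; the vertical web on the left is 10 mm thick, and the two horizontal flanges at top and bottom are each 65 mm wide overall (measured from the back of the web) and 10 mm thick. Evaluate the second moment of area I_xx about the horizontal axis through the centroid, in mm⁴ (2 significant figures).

I_xx ≈ 1.7 × 10⁷ mm⁴

Split into non-overlapping primitives; take the origin at the lower-left of the bounding box.
Web: 10 × 200, A = 2 000 mm², y = 100 mm, Ī = 6 666 667 mm⁴.
Top flange (beyond web): 55 × 10, A = 550 mm², y = 195 mm, Ī = 4 583 mm⁴.
Bottom flange (beyond web): 55 × 10, A = 550 mm², y = 5 mm, Ī = 4 583 mm⁴.
By symmetry the centroid is at mid-height, ȳ = 100 mm.
Transfer each piece to the horizontal axis through the centroid using Ī + A·d² with d = y − 100:
  web: d = 0 mm → contributes +6 666 667 mm⁴
  top flange (beyond web): d = 95 mm → contributes +4 968 333 mm⁴
  bottom flange (beyond web): d = -95 mm → contributes +4 968 333 mm⁴
Total I = 16 603 333 mm⁴.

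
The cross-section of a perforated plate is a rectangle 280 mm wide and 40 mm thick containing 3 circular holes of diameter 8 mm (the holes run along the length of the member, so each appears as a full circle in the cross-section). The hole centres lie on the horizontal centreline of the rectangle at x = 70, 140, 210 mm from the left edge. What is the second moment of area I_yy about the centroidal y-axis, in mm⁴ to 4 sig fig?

Decompose the section into non-overlapping parts with the origin at the bottom-left of its bounding rectangle.
Plate: 280 × 40, A = 11 200 mm², x = 140 mm, Ī = 73 173 333 mm⁴.
Hole 1 (subtracted): ⌀8, A = 50.2655 mm², x = 70 mm, Ī = 201.062 mm⁴.
Hole 2 (subtracted): ⌀8, A = 50.2655 mm², x = 140 mm, Ī = 201.062 mm⁴.
Hole 3 (subtracted): ⌀8, A = 50.2655 mm², x = 210 mm, Ī = 201.062 mm⁴.
By symmetry the centroid is at mid-width, x̄ = 140 mm.
Transfer each piece to the centroidal y-axis using Ī + A·d² with d = x − 140:
  plate: d = 0 mm → contributes +73 173 333 mm⁴
  hole 1: d = -70 mm → contributes −246 502 mm⁴
  hole 2: d = 0 mm → contributes −201.062 mm⁴
  hole 3: d = 70 mm → contributes −246 502 mm⁴
Total I = 72 680 128 mm⁴.

I_yy ≈ 7.268 × 10⁷ mm⁴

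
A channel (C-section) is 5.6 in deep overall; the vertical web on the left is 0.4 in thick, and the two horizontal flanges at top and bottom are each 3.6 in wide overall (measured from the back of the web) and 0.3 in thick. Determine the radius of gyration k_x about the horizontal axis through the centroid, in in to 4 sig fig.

k_x ≈ 2.157 in

Decompose the section into non-overlapping parts with the origin at the bottom-left of its bounding rectangle.
Web: 0.4 × 5.6, A = 2.24 in², y = 2.8 in, Ī = 5.85387 in⁴.
Top flange (beyond web): 3.2 × 0.3, A = 0.96 in², y = 5.45 in, Ī = 0.0072 in⁴.
Bottom flange (beyond web): 3.2 × 0.3, A = 0.96 in², y = 0.15 in, Ī = 0.0072 in⁴.
By symmetry the centroid is at mid-height, ȳ = 2.8 in.
Transfer each piece to the horizontal axis through the centroid using Ī + A·d² with d = y − 2.8:
  web: d = 0 in → contributes +5.85387 in⁴
  top flange (beyond web): d = 2.65 in → contributes +6.7488 in⁴
  bottom flange (beyond web): d = -2.65 in → contributes +6.7488 in⁴
Total I = 19.3515 in⁴.
Radius of gyration: k = √(I/A) = √(19.3515 / 4.16) = 2.1568 in.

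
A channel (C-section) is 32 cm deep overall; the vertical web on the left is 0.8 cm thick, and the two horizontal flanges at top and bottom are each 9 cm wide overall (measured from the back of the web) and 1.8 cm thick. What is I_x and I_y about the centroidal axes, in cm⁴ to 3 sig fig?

I_x ≈ 8920 cm⁴, I_y ≈ 444 cm⁴

Decompose the section into non-overlapping parts with the origin at the bottom-left of its bounding rectangle.
Web: 0.8 × 32, A = 25.6 cm², y = 16 cm, Ī = 2184.5 cm⁴.
Top flange (beyond web): 8.2 × 1.8, A = 14.76 cm², y = 31.1 cm, Ī = 3.9852 cm⁴.
Bottom flange (beyond web): 8.2 × 1.8, A = 14.76 cm², y = 0.9 cm, Ī = 3.9852 cm⁴.
By symmetry the centroid is at mid-height, ȳ = 16 cm.
Transfer each piece to the centroidal x-axis using Ī + A·d² with d = y − 16:
  web: d = 0 cm → contributes +2184.5 cm⁴
  top flange (beyond web): d = 15.1 cm → contributes +3369.4 cm⁴
  bottom flange (beyond web): d = -15.1 cm → contributes +3369.4 cm⁴
Total I = 8923.4 cm⁴.
For the y-axis: x̄ = 2.81 cm.
Repeating about the centroidal y-axis gives I_y = 444.41 cm⁴.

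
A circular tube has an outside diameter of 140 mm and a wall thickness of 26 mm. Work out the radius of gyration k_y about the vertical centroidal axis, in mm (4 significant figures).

k_y ≈ 41.34 mm

Break the section into simple shapes (no overlaps), measuring from the bottom-left corner of the bounding box.
Outer circle: ⌀140, A = 15393.8 mm², x = 70 mm, Ī = 18 857 410 mm⁴.
Bore (subtracted): ⌀88, A = 6082.12 mm², x = 70 mm, Ī = 2 943 748 mm⁴.
By symmetry the centroid is at mid-width, x̄ = 70 mm.
All pieces are centred on the vertical centroidal axis, so I = ΣĪ (holes subtracted) = 15 913 662 mm⁴.
Radius of gyration: k = √(I/A) = √(15 913 662 / 9311.68) = 41.3401 mm.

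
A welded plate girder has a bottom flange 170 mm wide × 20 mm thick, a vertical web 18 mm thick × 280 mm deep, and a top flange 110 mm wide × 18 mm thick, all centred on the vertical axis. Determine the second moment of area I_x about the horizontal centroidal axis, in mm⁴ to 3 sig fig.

Treat the section as a set of non-overlapping primitives; coordinates are from the bounding-box lower-left.
Bottom plate: 170 × 20, A = 3 400 mm², y = 10 mm, Ī = 113 333 mm⁴.
Web plate: 18 × 280, A = 5 040 mm², y = 160 mm, Ī = 32 928 000 mm⁴.
Top plate: 110 × 18, A = 1 980 mm², y = 309 mm, Ī = 53 460 mm⁴.
Centroid: ȳ = ΣA·y / ΣA = 139.37 mm.
Transfer each piece to the horizontal centroidal axis using Ī + A·d² with d = y − 139.37:
  bottom plate: d = -129.37 mm → contributes +57 016 463 mm⁴
  web plate: d = 20.631 mm → contributes +35 073 316 mm⁴
  top plate: d = 169.63 mm → contributes +57 027 640 mm⁴
Total I = 149 117 418 mm⁴.

I_x ≈ 1.49 × 10⁸ mm⁴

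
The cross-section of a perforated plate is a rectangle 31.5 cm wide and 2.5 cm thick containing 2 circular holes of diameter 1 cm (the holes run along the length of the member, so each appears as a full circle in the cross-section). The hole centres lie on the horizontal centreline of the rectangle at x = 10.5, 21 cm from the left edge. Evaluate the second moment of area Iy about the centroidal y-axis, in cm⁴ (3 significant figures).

Iy ≈ 6470 cm⁴

Break the section into simple shapes (no overlaps), measuring from the bottom-left corner of the bounding box.
Plate: 31.5 × 2.5, A = 78.75 cm², x = 15.75 cm, Ī = 6511.6 cm⁴.
Hole 1 (subtracted): ⌀1, A = 0.7854 cm², x = 10.5 cm, Ī = 0.049087 cm⁴.
Hole 2 (subtracted): ⌀1, A = 0.7854 cm², x = 21 cm, Ī = 0.049087 cm⁴.
By symmetry the centroid is at mid-width, x̄ = 15.75 cm.
Transfer each piece to the centroidal y-axis using Ī + A·d² with d = x − 15.75:
  plate: d = 0 cm → contributes +6511.6 cm⁴
  hole 1: d = -5.25 cm → contributes −21.697 cm⁴
  hole 2: d = 5.25 cm → contributes −21.697 cm⁴
Total I = 6468.2 cm⁴.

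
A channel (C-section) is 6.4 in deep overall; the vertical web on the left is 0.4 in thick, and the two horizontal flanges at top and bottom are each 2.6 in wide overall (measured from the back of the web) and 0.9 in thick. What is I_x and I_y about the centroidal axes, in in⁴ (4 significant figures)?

I_x ≈ 38.95 in⁴, I_y ≈ 4.259 in⁴

Treat the section as a set of non-overlapping primitives; coordinates are from the bounding-box lower-left.
Web: 0.4 × 6.4, A = 2.56 in², y = 3.2 in, Ī = 8.73813 in⁴.
Top flange (beyond web): 2.2 × 0.9, A = 1.98 in², y = 5.95 in, Ī = 0.13365 in⁴.
Bottom flange (beyond web): 2.2 × 0.9, A = 1.98 in², y = 0.45 in, Ī = 0.13365 in⁴.
By symmetry the centroid is at mid-height, ȳ = 3.2 in.
Transfer each piece to the centroidal x-axis using Ī + A·d² with d = y − 3.2:
  web: d = 0 in → contributes +8.73813 in⁴
  top flange (beyond web): d = 2.75 in → contributes +15.1074 in⁴
  bottom flange (beyond web): d = -2.75 in → contributes +15.1074 in⁴
Total I = 38.9529 in⁴.
For the y-axis: x̄ = 0.989571 in.
Repeating about the centroidal y-axis gives I_y = 4.25902 in⁴.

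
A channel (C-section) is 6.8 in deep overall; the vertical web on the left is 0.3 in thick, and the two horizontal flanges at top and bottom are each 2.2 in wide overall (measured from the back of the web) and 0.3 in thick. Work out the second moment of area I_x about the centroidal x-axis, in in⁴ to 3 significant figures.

I_x ≈ 19.9 in⁴

Break the section into simple shapes (no overlaps), measuring from the bottom-left corner of the bounding box.
Web: 0.3 × 6.8, A = 2.04 in², y = 3.4 in, Ī = 7.8608 in⁴.
Top flange (beyond web): 1.9 × 0.3, A = 0.57 in², y = 6.65 in, Ī = 0.004275 in⁴.
Bottom flange (beyond web): 1.9 × 0.3, A = 0.57 in², y = 0.15 in, Ī = 0.004275 in⁴.
By symmetry the centroid is at mid-height, ȳ = 3.4 in.
Transfer each piece to the centroidal x-axis using Ī + A·d² with d = y − 3.4:
  web: d = 0 in → contributes +7.8608 in⁴
  top flange (beyond web): d = 3.25 in → contributes +6.0249 in⁴
  bottom flange (beyond web): d = -3.25 in → contributes +6.0249 in⁴
Total I = 19.911 in⁴.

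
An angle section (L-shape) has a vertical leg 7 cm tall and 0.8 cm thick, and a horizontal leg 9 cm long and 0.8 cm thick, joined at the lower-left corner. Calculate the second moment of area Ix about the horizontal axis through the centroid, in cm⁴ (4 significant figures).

Ix ≈ 52.25 cm⁴

Treat the section as a set of non-overlapping primitives; coordinates are from the bounding-box lower-left.
Vertical leg: 0.8 × 7, A = 5.6 cm², y = 3.5 cm, Ī = 22.8667 cm⁴.
Horizontal leg (remainder): 8.2 × 0.8, A = 6.56 cm², y = 0.4 cm, Ī = 0.349867 cm⁴.
Centroid: ȳ = ΣA·y / ΣA = 1.82763 cm.
Transfer each piece to the horizontal axis through the centroid using Ī + A·d² with d = y − 1.82763:
  vertical leg: d = 1.67237 cm → contributes +38.5288 cm⁴
  horizontal leg (remainder): d = -1.42763 cm → contributes +13.72 cm⁴
Total I = 52.2488 cm⁴.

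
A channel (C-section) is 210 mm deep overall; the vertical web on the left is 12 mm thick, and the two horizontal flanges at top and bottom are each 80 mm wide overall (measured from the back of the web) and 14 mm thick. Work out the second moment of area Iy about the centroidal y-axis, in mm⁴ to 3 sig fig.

Decompose the section into non-overlapping parts with the origin at the bottom-left of its bounding rectangle.
Web: 12 × 210, A = 2 520 mm², x = 6 mm, Ī = 30 240 mm⁴.
Top flange (beyond web): 68 × 14, A = 952 mm², x = 46 mm, Ī = 366 837 mm⁴.
Bottom flange (beyond web): 68 × 14, A = 952 mm², x = 46 mm, Ī = 366 837 mm⁴.
Centroid: x̄ = ΣA·x / ΣA = 23.215 mm.
Transfer each piece to the centroidal y-axis using Ī + A·d² with d = x − 23.215:
  web: d = -17.215 mm → contributes +777 074 mm⁴
  top flange (beyond web): d = 22.785 mm → contributes +861 066 mm⁴
  bottom flange (beyond web): d = 22.785 mm → contributes +861 066 mm⁴
Total I = 2 499 206 mm⁴.

Iy ≈ 2.50 × 10⁶ mm⁴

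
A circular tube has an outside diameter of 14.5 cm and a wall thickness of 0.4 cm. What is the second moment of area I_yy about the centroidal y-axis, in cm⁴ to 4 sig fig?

Break the section into simple shapes (no overlaps), measuring from the bottom-left corner of the bounding box.
Outer circle: ⌀14.5, A = 165.13 cm², x = 7.25 cm, Ī = 2169.91 cm⁴.
Bore (subtracted): ⌀13.7, A = 147.411 cm², x = 7.25 cm, Ī = 1729.23 cm⁴.
By symmetry the centroid is at mid-width, x̄ = 7.25 cm.
All pieces are centred on the centroidal y-axis, so I = ΣĪ (holes subtracted) = 440.683 cm⁴.

I_yy ≈ 440.7 cm⁴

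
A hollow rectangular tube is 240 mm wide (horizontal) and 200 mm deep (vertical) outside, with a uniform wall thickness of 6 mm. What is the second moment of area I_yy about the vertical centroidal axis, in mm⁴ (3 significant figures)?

Break the section into simple shapes (no overlaps), measuring from the bottom-left corner of the bounding box.
Outer rectangle: 240 × 200, A = 48 000 mm², x = 120 mm, Ī = 230 400 000 mm⁴.
Inner void (subtracted): 228 × 188, A = 42 864 mm², x = 120 mm, Ī = 185 686 848 mm⁴.
By symmetry the centroid is at mid-width, x̄ = 120 mm.
All pieces are centred on the vertical centroidal axis, so I = ΣĪ (holes subtracted) = 44 713 152 mm⁴.

I_yy ≈ 4.47 × 10⁷ mm⁴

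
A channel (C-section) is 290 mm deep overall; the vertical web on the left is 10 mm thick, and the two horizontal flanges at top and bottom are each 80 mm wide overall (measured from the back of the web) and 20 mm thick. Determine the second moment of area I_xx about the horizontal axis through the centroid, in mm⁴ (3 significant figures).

Split into non-overlapping primitives; take the origin at the lower-left of the bounding box.
Web: 10 × 290, A = 2 900 mm², y = 145 mm, Ī = 20 324 167 mm⁴.
Top flange (beyond web): 70 × 20, A = 1 400 mm², y = 280 mm, Ī = 46 667 mm⁴.
Bottom flange (beyond web): 70 × 20, A = 1 400 mm², y = 10 mm, Ī = 46 667 mm⁴.
By symmetry the centroid is at mid-height, ȳ = 145 mm.
Transfer each piece to the horizontal axis through the centroid using Ī + A·d² with d = y − 145:
  web: d = 0 mm → contributes +20 324 167 mm⁴
  top flange (beyond web): d = 135 mm → contributes +25 561 667 mm⁴
  bottom flange (beyond web): d = -135 mm → contributes +25 561 667 mm⁴
Total I = 71 447 500 mm⁴.

I_xx ≈ 7.14 × 10⁷ mm⁴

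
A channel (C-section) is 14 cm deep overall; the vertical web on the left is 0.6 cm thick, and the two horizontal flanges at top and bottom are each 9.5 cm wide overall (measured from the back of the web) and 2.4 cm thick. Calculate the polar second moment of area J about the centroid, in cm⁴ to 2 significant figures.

Break the section into simple shapes (no overlaps), measuring from the bottom-left corner of the bounding box.
Web: 0.6 × 14, A = 8.4 cm², y = 7 cm, Ī = 137.2 cm⁴.
Top flange (beyond web): 8.9 × 2.4, A = 21.36 cm², y = 12.8 cm, Ī = 10.25 cm⁴.
Bottom flange (beyond web): 8.9 × 2.4, A = 21.36 cm², y = 1.2 cm, Ī = 10.25 cm⁴.
By symmetry the centroid is at mid-height, ȳ = 7 cm.
Transfer each piece to the centroidal x-axis using Ī + A·d² with d = y − 7:
  web: d = 0 cm → contributes +137.2 cm⁴
  top flange (beyond web): d = 5.8 cm → contributes +728.8 cm⁴
  bottom flange (beyond web): d = -5.8 cm → contributes +728.8 cm⁴
Total I = 1 595 cm⁴.
For the y-axis: x̄ = 4.269 cm.
Repeating about the centroidal y-axis gives I_y = 440.6 cm⁴.
Polar second moment: J = I_x + I_y = 2 035 cm⁴.

J ≈ 2000 cm⁴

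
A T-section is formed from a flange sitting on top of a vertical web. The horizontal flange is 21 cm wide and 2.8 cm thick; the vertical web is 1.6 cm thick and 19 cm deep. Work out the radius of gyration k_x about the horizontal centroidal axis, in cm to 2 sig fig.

k_x ≈ 6.1 cm

Decompose the section into non-overlapping parts with the origin at the bottom-left of its bounding rectangle.
Flange: 21 × 2.8, A = 58.8 cm², y = 20.4 cm, Ī = 38.42 cm⁴.
Web: 1.6 × 19, A = 30.4 cm², y = 9.5 cm, Ī = 914.5 cm⁴.
Centroid: ȳ = ΣA·y / ΣA = 16.69 cm.
Transfer each piece to the horizontal centroidal axis using Ī + A·d² with d = y − 16.69:
  flange: d = 3.715 cm → contributes +849.8 cm⁴
  web: d = -7.185 cm → contributes +2 484 cm⁴
Total I = 3 334 cm⁴.
Radius of gyration: k = √(I/A) = √(3 334 / 89.2) = 6.113 cm.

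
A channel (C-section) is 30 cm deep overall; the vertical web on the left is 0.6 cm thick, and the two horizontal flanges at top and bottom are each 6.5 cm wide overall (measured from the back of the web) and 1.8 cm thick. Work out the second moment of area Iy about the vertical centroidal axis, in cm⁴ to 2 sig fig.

Treat the section as a set of non-overlapping primitives; coordinates are from the bounding-box lower-left.
Web: 0.6 × 30, A = 18 cm², x = 0.3 cm, Ī = 0.54 cm⁴.
Top flange (beyond web): 5.9 × 1.8, A = 10.62 cm², x = 3.55 cm, Ī = 30.81 cm⁴.
Bottom flange (beyond web): 5.9 × 1.8, A = 10.62 cm², x = 3.55 cm, Ī = 30.81 cm⁴.
Centroid: x̄ = ΣA·x / ΣA = 2.059 cm.
Transfer each piece to the vertical centroidal axis using Ī + A·d² with d = x − 2.059:
  web: d = -1.759 cm → contributes +56.24 cm⁴
  top flange (beyond web): d = 1.491 cm → contributes +54.41 cm⁴
  bottom flange (beyond web): d = 1.491 cm → contributes +54.41 cm⁴
Total I = 165.1 cm⁴.

Iy ≈ 170 cm⁴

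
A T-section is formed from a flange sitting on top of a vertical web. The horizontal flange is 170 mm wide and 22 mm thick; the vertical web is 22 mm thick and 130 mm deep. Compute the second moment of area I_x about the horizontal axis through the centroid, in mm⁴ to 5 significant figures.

I_x ≈ 1.3540 × 10⁷ mm⁴

Decompose the section into non-overlapping parts with the origin at the bottom-left of its bounding rectangle.
Flange: 170 × 22, A = 3 740 mm², y = 141 mm, Ī = 150846.7 mm⁴.
Web: 22 × 130, A = 2 860 mm², y = 65 mm, Ī = 4 027 833 mm⁴.
Centroid: ȳ = ΣA·y / ΣA = 108.0667 mm.
Transfer each piece to the horizontal axis through the centroid using Ī + A·d² with d = y − 108.0667:
  flange: d = 32.93333 mm → contributes +4 207 267 mm⁴
  web: d = -43.06667 mm → contributes +9 332 383 mm⁴
Total I = 13 539 651 mm⁴.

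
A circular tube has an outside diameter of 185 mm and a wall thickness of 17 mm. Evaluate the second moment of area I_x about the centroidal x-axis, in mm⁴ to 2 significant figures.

Break the section into simple shapes (no overlaps), measuring from the bottom-left corner of the bounding box.
Outer circle: ⌀185, A = 26 880 mm², y = 92.5 mm, Ī = 57 498 539 mm⁴.
Bore (subtracted): ⌀151, A = 17 908 mm², y = 92.5 mm, Ī = 25 519 825 mm⁴.
By symmetry the centroid is at mid-height, ȳ = 92.5 mm.
All pieces are centred on the centroidal x-axis, so I = ΣĪ (holes subtracted) = 31 978 715 mm⁴.

I_x ≈ 3.2 × 10⁷ mm⁴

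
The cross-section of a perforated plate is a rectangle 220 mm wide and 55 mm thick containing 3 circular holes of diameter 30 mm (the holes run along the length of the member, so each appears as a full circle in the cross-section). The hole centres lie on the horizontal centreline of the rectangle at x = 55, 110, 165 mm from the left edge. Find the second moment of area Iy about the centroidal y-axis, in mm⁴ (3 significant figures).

Iy ≈ 4.44 × 10⁷ mm⁴

Treat the section as a set of non-overlapping primitives; coordinates are from the bounding-box lower-left.
Plate: 220 × 55, A = 12 100 mm², x = 110 mm, Ī = 48 803 333 mm⁴.
Hole 1 (subtracted): ⌀30, A = 706.86 mm², x = 55 mm, Ī = 39 761 mm⁴.
Hole 2 (subtracted): ⌀30, A = 706.86 mm², x = 110 mm, Ī = 39 761 mm⁴.
Hole 3 (subtracted): ⌀30, A = 706.86 mm², x = 165 mm, Ī = 39 761 mm⁴.
By symmetry the centroid is at mid-width, x̄ = 110 mm.
Transfer each piece to the centroidal y-axis using Ī + A·d² with d = x − 110:
  plate: d = 0 mm → contributes +48 803 333 mm⁴
  hole 1: d = -55 mm → contributes −2 178 007 mm⁴
  hole 2: d = 0 mm → contributes −39 761 mm⁴
  hole 3: d = 55 mm → contributes −2 178 007 mm⁴
Total I = 44 407 558 mm⁴.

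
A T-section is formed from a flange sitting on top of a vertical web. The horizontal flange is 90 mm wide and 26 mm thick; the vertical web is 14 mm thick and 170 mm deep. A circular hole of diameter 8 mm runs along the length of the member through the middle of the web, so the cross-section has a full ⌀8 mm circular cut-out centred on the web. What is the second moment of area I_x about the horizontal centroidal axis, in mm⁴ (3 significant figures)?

Decompose the section into non-overlapping parts with the origin at the bottom-left of its bounding rectangle.
Flange: 90 × 26, A = 2 340 mm², y = 183 mm, Ī = 131 820 mm⁴.
Web: 14 × 170, A = 2 380 mm², y = 85 mm, Ī = 5 731 833 mm⁴.
Hole (subtracted): ⌀8, A = 50.265 mm², y = 85 mm, Ī = 201.06 mm⁴.
Centroid: ȳ = ΣA·y / ΣA = 134.11 mm.
Transfer each piece to the horizontal centroidal axis using Ī + A·d² with d = y − 134.11:
  flange: d = 48.892 mm → contributes +5 725 486 mm⁴
  web: d = -49.108 mm → contributes +11 471 365 mm⁴
  hole: d = -49.108 mm → contributes −121 420 mm⁴
Total I = 17 075 431 mm⁴.

I_x ≈ 1.71 × 10⁷ mm⁴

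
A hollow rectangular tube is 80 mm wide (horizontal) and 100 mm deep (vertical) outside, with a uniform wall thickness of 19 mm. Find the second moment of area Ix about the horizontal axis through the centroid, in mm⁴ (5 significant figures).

Decompose the section into non-overlapping parts with the origin at the bottom-left of its bounding rectangle.
Outer rectangle: 80 × 100, A = 8 000 mm², y = 50 mm, Ī = 6 666 667 mm⁴.
Inner void (subtracted): 42 × 62, A = 2 604 mm², y = 50 mm, Ī = 834 148 mm⁴.
By symmetry the centroid is at mid-height, ȳ = 50 mm.
All pieces are centred on the horizontal axis through the centroid, so I = ΣĪ (holes subtracted) = 5 832 519 mm⁴.

Ix ≈ 5.8325 × 10⁶ mm⁴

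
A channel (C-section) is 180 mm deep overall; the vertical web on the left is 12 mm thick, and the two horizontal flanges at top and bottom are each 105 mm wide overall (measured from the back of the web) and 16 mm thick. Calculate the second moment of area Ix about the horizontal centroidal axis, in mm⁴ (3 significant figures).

Treat the section as a set of non-overlapping primitives; coordinates are from the bounding-box lower-left.
Web: 12 × 180, A = 2 160 mm², y = 90 mm, Ī = 5 832 000 mm⁴.
Top flange (beyond web): 93 × 16, A = 1 488 mm², y = 172 mm, Ī = 31 744 mm⁴.
Bottom flange (beyond web): 93 × 16, A = 1 488 mm², y = 8 mm, Ī = 31 744 mm⁴.
By symmetry the centroid is at mid-height, ȳ = 90 mm.
Transfer each piece to the horizontal centroidal axis using Ī + A·d² with d = y − 90:
  web: d = 0 mm → contributes +5 832 000 mm⁴
  top flange (beyond web): d = 82 mm → contributes +10 037 056 mm⁴
  bottom flange (beyond web): d = -82 mm → contributes +10 037 056 mm⁴
Total I = 25 906 112 mm⁴.

Ix ≈ 2.59 × 10⁷ mm⁴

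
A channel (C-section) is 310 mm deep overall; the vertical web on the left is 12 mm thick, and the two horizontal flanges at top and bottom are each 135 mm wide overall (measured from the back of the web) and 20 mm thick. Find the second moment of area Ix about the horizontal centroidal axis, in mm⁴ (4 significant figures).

Decompose the section into non-overlapping parts with the origin at the bottom-left of its bounding rectangle.
Web: 12 × 310, A = 3 720 mm², y = 155 mm, Ī = 29 791 000 mm⁴.
Top flange (beyond web): 123 × 20, A = 2 460 mm², y = 300 mm, Ī = 82 000 mm⁴.
Bottom flange (beyond web): 123 × 20, A = 2 460 mm², y = 10 mm, Ī = 82 000 mm⁴.
By symmetry the centroid is at mid-height, ȳ = 155 mm.
Transfer each piece to the horizontal centroidal axis using Ī + A·d² with d = y − 155:
  web: d = 0 mm → contributes +29 791 000 mm⁴
  top flange (beyond web): d = 145 mm → contributes +51 803 500 mm⁴
  bottom flange (beyond web): d = -145 mm → contributes +51 803 500 mm⁴
Total I = 133 398 000 mm⁴.

Ix ≈ 1.334 × 10⁸ mm⁴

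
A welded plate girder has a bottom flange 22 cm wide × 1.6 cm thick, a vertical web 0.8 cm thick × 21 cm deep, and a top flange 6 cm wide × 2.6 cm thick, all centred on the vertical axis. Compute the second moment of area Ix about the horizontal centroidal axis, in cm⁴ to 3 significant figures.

Split into non-overlapping primitives; take the origin at the lower-left of the bounding box.
Bottom plate: 22 × 1.6, A = 35.2 cm², y = 0.8 cm, Ī = 7.5093 cm⁴.
Web plate: 0.8 × 21, A = 16.8 cm², y = 12.1 cm, Ī = 617.4 cm⁴.
Top plate: 6 × 2.6, A = 15.6 cm², y = 23.9 cm, Ī = 8.788 cm⁴.
Centroid: ȳ = ΣA·y / ΣA = 8.9391 cm.
Transfer each piece to the horizontal centroidal axis using Ī + A·d² with d = y − 8.9391:
  bottom plate: d = -8.1391 cm → contributes +2339.3 cm⁴
  web plate: d = 3.1609 cm → contributes +785.26 cm⁴
  top plate: d = 14.961 cm → contributes +3500.5 cm⁴
Total I = 6625.1 cm⁴.

Ix ≈ 6630 cm⁴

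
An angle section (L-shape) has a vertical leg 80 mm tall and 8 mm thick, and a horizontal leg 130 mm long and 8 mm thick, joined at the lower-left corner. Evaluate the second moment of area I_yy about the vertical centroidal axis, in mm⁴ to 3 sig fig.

Split into non-overlapping primitives; take the origin at the lower-left of the bounding box.
Vertical leg: 8 × 80, A = 640 mm², x = 4 mm, Ī = 3413.3 mm⁴.
Horizontal leg (remainder): 122 × 8, A = 976 mm², x = 69 mm, Ī = 1 210 565 mm⁴.
Centroid: x̄ = ΣA·x / ΣA = 43.257 mm.
Transfer each piece to the vertical centroidal axis using Ī + A·d² with d = x − 43.257:
  vertical leg: d = -39.257 mm → contributes +989 746 mm⁴
  horizontal leg (remainder): d = 25.743 mm → contributes +1 857 341 mm⁴
Total I = 2 847 088 mm⁴.

I_yy ≈ 2.85 × 10⁶ mm⁴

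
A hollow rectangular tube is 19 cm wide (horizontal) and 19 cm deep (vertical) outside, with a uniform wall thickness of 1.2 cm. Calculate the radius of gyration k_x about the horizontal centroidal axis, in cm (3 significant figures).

k_x ≈ 7.28 cm

Split into non-overlapping primitives; take the origin at the lower-left of the bounding box.
Outer rectangle: 19 × 19, A = 361 cm², y = 9.5 cm, Ī = 10 860 cm⁴.
Inner void (subtracted): 16.6 × 16.6, A = 275.56 cm², y = 9.5 cm, Ī = 6327.8 cm⁴.
By symmetry the centroid is at mid-height, ȳ = 9.5 cm.
All pieces are centred on the horizontal centroidal axis, so I = ΣĪ (holes subtracted) = 4532.3 cm⁴.
Radius of gyration: k = √(I/A) = √(4532.3 / 85.44) = 7.2833 cm.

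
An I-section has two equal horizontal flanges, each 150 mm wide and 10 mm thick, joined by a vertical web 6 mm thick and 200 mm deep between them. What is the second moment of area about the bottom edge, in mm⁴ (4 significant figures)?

Treat the section as a set of non-overlapping primitives; coordinates are from the bounding-box lower-left.
Bottom flange: 150 × 10, A = 1 500 mm², y = 5 mm, Ī = 12 500 mm⁴.
Web: 6 × 200, A = 1 200 mm², y = 110 mm, Ī = 4 000 000 mm⁴.
Top flange: 150 × 10, A = 1 500 mm², y = 215 mm, Ī = 12 500 mm⁴.
Transfer each piece to a horizontal axis along the bottom face using Ī + A·d² with d = y − 0:
  bottom flange: d = 5 mm → contributes +50 000 mm⁴
  web: d = 110 mm → contributes +18 520 000 mm⁴
  top flange: d = 215 mm → contributes +69 350 000 mm⁴
Total I = 87 920 000 mm⁴.

I_base ≈ 8.792 × 10⁷ mm⁴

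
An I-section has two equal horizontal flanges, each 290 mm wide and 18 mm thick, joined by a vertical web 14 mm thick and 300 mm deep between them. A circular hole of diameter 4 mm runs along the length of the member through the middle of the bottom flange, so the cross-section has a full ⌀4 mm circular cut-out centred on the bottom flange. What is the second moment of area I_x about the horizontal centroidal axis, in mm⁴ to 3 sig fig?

Treat the section as a set of non-overlapping primitives; coordinates are from the bounding-box lower-left.
Bottom flange: 290 × 18, A = 5 220 mm², y = 9 mm, Ī = 140 940 mm⁴.
Web: 14 × 300, A = 4 200 mm², y = 168 mm, Ī = 31 500 000 mm⁴.
Top flange: 290 × 18, A = 5 220 mm², y = 327 mm, Ī = 140 940 mm⁴.
Hole (subtracted): ⌀4, A = 12.566 mm², y = 9 mm, Ī = 12.566 mm⁴.
Centroid: ȳ = ΣA·y / ΣA = 168.14 mm.
Transfer each piece to the horizontal centroidal axis using Ī + A·d² with d = y − 168.14:
  bottom flange: d = -159.14 mm → contributes +132 334 602 mm⁴
  web: d = -0.1366 mm → contributes +31 500 078 mm⁴
  top flange: d = 158.86 mm → contributes +131 881 113 mm⁴
  hole: d = -159.14 mm → contributes −318 249 mm⁴
Total I = 295 397 544 mm⁴.

I_x ≈ 2.95 × 10⁸ mm⁴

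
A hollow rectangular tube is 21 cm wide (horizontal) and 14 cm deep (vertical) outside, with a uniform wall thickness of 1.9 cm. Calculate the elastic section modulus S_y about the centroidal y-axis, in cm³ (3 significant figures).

Break the section into simple shapes (no overlaps), measuring from the bottom-left corner of the bounding box.
Outer rectangle: 21 × 14, A = 294 cm², x = 10.5 cm, Ī = 10 805 cm⁴.
Inner void (subtracted): 17.2 × 10.2, A = 175.44 cm², x = 10.5 cm, Ī = 4325.2 cm⁴.
By symmetry the centroid is at mid-width, x̄ = 10.5 cm.
All pieces are centred on the centroidal y-axis, so I = ΣĪ (holes subtracted) = 6479.3 cm⁴.
Extreme fibre distance c = 10.5 cm; S = I/c = 617.08 cm³.

S_y ≈ 617 cm³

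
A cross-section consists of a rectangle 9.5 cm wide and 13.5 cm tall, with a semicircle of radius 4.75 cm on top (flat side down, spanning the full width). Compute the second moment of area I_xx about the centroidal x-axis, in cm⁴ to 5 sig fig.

Split into non-overlapping primitives; take the origin at the lower-left of the bounding box.
Rectangular body: 9.5 × 13.5, A = 128.25 cm², y = 6.75 cm, Ī = 1947.797 cm⁴.
Semicircular cap: semicircle r = 4.75, A = 35.44109 cm², y = 15.51596 cm, Ī = 55.87358 cm⁴.
Centroid: ȳ = ΣA·y / ΣA = 8.647936 cm.
Transfer each piece to the centroidal x-axis using Ī + A·d² with d = y − 8.647936:
  rectangular body: d = -1.897936 cm → contributes +2409.774 cm⁴
  semicircular cap: d = 6.868026 cm → contributes +1727.622 cm⁴
Total I = 4137.396 cm⁴.

I_xx ≈ 4137.4 cm⁴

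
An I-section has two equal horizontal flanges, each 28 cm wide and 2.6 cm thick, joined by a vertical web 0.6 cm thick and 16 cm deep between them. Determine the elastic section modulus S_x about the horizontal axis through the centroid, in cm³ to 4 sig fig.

Split into non-overlapping primitives; take the origin at the lower-left of the bounding box.
Bottom flange: 28 × 2.6, A = 72.8 cm², y = 1.3 cm, Ī = 41.0107 cm⁴.
Web: 0.6 × 16, A = 9.6 cm², y = 10.6 cm, Ī = 204.8 cm⁴.
Top flange: 28 × 2.6, A = 72.8 cm², y = 19.9 cm, Ī = 41.0107 cm⁴.
By symmetry the centroid is at mid-height, ȳ = 10.6 cm.
Transfer each piece to the horizontal axis through the centroid using Ī + A·d² with d = y − 10.6:
  bottom flange: d = -9.3 cm → contributes +6337.48 cm⁴
  web: d = 0 cm → contributes +204.8 cm⁴
  top flange: d = 9.3 cm → contributes +6337.48 cm⁴
Total I = 12879.8 cm⁴.
Extreme fibre distance c = 10.6 cm; S = I/c = 1215.07 cm³.

S_x ≈ 1215 cm³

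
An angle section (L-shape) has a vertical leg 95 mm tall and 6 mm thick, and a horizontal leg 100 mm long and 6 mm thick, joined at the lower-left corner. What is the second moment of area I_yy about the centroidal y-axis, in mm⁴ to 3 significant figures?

I_yy ≈ 1.13 × 10⁶ mm⁴

Decompose the section into non-overlapping parts with the origin at the bottom-left of its bounding rectangle.
Vertical leg: 6 × 95, A = 570 mm², x = 3 mm, Ī = 1 710 mm⁴.
Horizontal leg (remainder): 94 × 6, A = 564 mm², x = 53 mm, Ī = 415 292 mm⁴.
Centroid: x̄ = ΣA·x / ΣA = 27.868 mm.
Transfer each piece to the centroidal y-axis using Ī + A·d² with d = x − 27.868:
  vertical leg: d = -24.868 mm → contributes +354 200 mm⁴
  horizontal leg (remainder): d = 25.132 mm → contributes +771 532 mm⁴
Total I = 1 125 732 mm⁴.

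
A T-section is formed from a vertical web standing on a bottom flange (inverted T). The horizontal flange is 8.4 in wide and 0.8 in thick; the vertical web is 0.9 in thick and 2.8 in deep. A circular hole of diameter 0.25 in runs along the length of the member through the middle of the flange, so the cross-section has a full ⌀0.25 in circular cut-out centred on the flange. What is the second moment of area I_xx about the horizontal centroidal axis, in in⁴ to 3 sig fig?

I_xx ≈ 7.93 in⁴

Break the section into simple shapes (no overlaps), measuring from the bottom-left corner of the bounding box.
Flange: 8.4 × 0.8, A = 6.72 in², y = 0.4 in, Ī = 0.3584 in⁴.
Web: 0.9 × 2.8, A = 2.52 in², y = 2.2 in, Ī = 1.6464 in⁴.
Hole (subtracted): ⌀0.25, A = 0.049087 in², y = 0.4 in, Ī = 0.00019175 in⁴.
Centroid: ȳ = ΣA·y / ΣA = 0.89353 in.
Transfer each piece to the horizontal centroidal axis using Ī + A·d² with d = y − 0.89353:
  flange: d = -0.49353 in → contributes +1.9952 in⁴
  web: d = 1.3065 in → contributes +5.9477 in⁴
  hole: d = -0.49353 in → contributes −0.012148 in⁴
Total I = 7.9308 in⁴.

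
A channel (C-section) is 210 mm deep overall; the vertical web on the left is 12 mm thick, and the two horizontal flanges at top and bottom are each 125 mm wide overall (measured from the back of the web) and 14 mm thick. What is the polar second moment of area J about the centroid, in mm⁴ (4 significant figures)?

Break the section into simple shapes (no overlaps), measuring from the bottom-left corner of the bounding box.
Web: 12 × 210, A = 2 520 mm², y = 105 mm, Ī = 9 261 000 mm⁴.
Top flange (beyond web): 113 × 14, A = 1 582 mm², y = 203 mm, Ī = 25839.3 mm⁴.
Bottom flange (beyond web): 113 × 14, A = 1 582 mm², y = 7 mm, Ī = 25839.3 mm⁴.
By symmetry the centroid is at mid-height, ȳ = 105 mm.
Transfer each piece to the centroidal x-axis using Ī + A·d² with d = y − 105:
  web: d = 0 mm → contributes +9 261 000 mm⁴
  top flange (beyond web): d = 98 mm → contributes +15 219 367 mm⁴
  bottom flange (beyond web): d = -98 mm → contributes +15 219 367 mm⁴
Total I = 39 699 735 mm⁴.
For the y-axis: x̄ = 40.7906 mm.
Repeating about the centroidal y-axis gives I_y = 8 876 526 mm⁴.
Polar second moment: J = I_x + I_y = 48 576 260 mm⁴.

J ≈ 4.858 × 10⁷ mm⁴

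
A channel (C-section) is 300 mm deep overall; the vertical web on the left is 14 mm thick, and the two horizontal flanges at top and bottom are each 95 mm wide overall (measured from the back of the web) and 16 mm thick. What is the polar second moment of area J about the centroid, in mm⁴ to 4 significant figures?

Decompose the section into non-overlapping parts with the origin at the bottom-left of its bounding rectangle.
Web: 14 × 300, A = 4 200 mm², y = 150 mm, Ī = 31 500 000 mm⁴.
Top flange (beyond web): 81 × 16, A = 1 296 mm², y = 292 mm, Ī = 27 648 mm⁴.
Bottom flange (beyond web): 81 × 16, A = 1 296 mm², y = 8 mm, Ī = 27 648 mm⁴.
By symmetry the centroid is at mid-height, ȳ = 150 mm.
Transfer each piece to the centroidal x-axis using Ī + A·d² with d = y − 150:
  web: d = 0 mm → contributes +31 500 000 mm⁴
  top flange (beyond web): d = 142 mm → contributes +26 160 192 mm⁴
  bottom flange (beyond web): d = -142 mm → contributes +26 160 192 mm⁴
Total I = 83 820 384 mm⁴.
For the y-axis: x̄ = 25.1272 mm.
Repeating about the centroidal y-axis gives I_y = 5 102 154 mm⁴.
Polar second moment: J = I_x + I_y = 88 922 538 mm⁴.

J ≈ 8.892 × 10⁷ mm⁴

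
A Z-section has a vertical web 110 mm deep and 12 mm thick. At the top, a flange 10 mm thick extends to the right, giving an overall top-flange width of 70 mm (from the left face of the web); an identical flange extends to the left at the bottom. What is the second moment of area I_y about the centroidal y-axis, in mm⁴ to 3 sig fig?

I_y ≈ 1.76 × 10⁶ mm⁴

Decompose the section into non-overlapping parts with the origin at the bottom-left of its bounding rectangle.
Web: 12 × 110, A = 1 320 mm², x = 64 mm, Ī = 15 840 mm⁴.
Top flange (beyond web): 58 × 10, A = 580 mm², x = 99 mm, Ī = 162 593 mm⁴.
Bottom flange (beyond web): 58 × 10, A = 580 mm², x = 29 mm, Ī = 162 593 mm⁴.
Centroid: x̄ = ΣA·x / ΣA = 64 mm.
Transfer each piece to the centroidal y-axis using Ī + A·d² with d = x − 64:
  web: d = 0 mm → contributes +15 840 mm⁴
  top flange (beyond web): d = 35 mm → contributes +873 093 mm⁴
  bottom flange (beyond web): d = -35 mm → contributes +873 093 mm⁴
Total I = 1 762 027 mm⁴.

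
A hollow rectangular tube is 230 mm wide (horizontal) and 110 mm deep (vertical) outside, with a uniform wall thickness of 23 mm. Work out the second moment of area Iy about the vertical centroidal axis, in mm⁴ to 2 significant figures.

Iy ≈ 7.8 × 10⁷ mm⁴

Treat the section as a set of non-overlapping primitives; coordinates are from the bounding-box lower-left.
Outer rectangle: 230 × 110, A = 25 300 mm², x = 115 mm, Ī = 111 530 833 mm⁴.
Inner void (subtracted): 184 × 64, A = 11 776 mm², x = 115 mm, Ī = 33 224 021 mm⁴.
By symmetry the centroid is at mid-width, x̄ = 115 mm.
All pieces are centred on the vertical centroidal axis, so I = ΣĪ (holes subtracted) = 78 306 812 mm⁴.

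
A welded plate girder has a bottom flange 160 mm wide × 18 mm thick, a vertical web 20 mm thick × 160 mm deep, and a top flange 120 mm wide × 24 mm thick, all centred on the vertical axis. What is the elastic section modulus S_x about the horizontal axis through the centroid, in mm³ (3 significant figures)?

S_x ≈ 5.26 × 10⁵ mm³

Break the section into simple shapes (no overlaps), measuring from the bottom-left corner of the bounding box.
Bottom plate: 160 × 18, A = 2 880 mm², y = 9 mm, Ī = 77 760 mm⁴.
Web plate: 20 × 160, A = 3 200 mm², y = 98 mm, Ī = 6 826 667 mm⁴.
Top plate: 120 × 24, A = 2 880 mm², y = 190 mm, Ī = 138 240 mm⁴.
Centroid: ȳ = ΣA·y / ΣA = 98.964 mm.
Transfer each piece to the horizontal axis through the centroid using Ī + A·d² with d = y − 98.964:
  bottom plate: d = -89.964 mm → contributes +23 387 249 mm⁴
  web plate: d = -0.96429 mm → contributes +6 829 642 mm⁴
  top plate: d = 91.036 mm → contributes +24 006 244 mm⁴
Total I = 54 223 135 mm⁴.
Extreme fibre distance c = 103.04 mm; S = I/c = 526 256 mm³.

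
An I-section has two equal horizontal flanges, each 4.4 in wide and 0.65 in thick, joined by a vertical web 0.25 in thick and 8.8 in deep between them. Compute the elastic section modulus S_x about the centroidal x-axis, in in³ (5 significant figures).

Split into non-overlapping primitives; take the origin at the lower-left of the bounding box.
Bottom flange: 4.4 × 0.65, A = 2.86 in², y = 0.325 in, Ī = 0.1006958 in⁴.
Web: 0.25 × 8.8, A = 2.2 in², y = 5.05 in, Ī = 14.19733 in⁴.
Top flange: 4.4 × 0.65, A = 2.86 in², y = 9.775 in, Ī = 0.1006958 in⁴.
By symmetry the centroid is at mid-height, ȳ = 5.05 in.
Transfer each piece to the centroidal x-axis using Ī + A·d² with d = y − 5.05:
  bottom flange: d = -4.725 in → contributes +63.95198 in⁴
  web: d = 0 in → contributes +14.19733 in⁴
  top flange: d = 4.725 in → contributes +63.95198 in⁴
Total I = 142.1013 in⁴.
Extreme fibre distance c = 5.05 in; S = I/c = 28.13887 in³.

S_x ≈ 28.139 in³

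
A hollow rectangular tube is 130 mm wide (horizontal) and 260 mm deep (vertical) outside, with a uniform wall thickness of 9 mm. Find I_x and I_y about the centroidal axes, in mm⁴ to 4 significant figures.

I_x ≈ 5.813 × 10⁷ mm⁴, I_y ≈ 1.927 × 10⁷ mm⁴

Treat the section as a set of non-overlapping primitives; coordinates are from the bounding-box lower-left.
Outer rectangle: 130 × 260, A = 33 800 mm², y = 130 mm, Ī = 190 406 667 mm⁴.
Inner void (subtracted): 112 × 242, A = 27 104 mm², y = 130 mm, Ī = 132 276 555 mm⁴.
By symmetry the centroid is at mid-height, ȳ = 130 mm.
All pieces are centred on the centroidal x-axis, so I = ΣĪ (holes subtracted) = 58 130 112 mm⁴.
Repeating about the centroidal y-axis gives I_y = 19 268 952 mm⁴.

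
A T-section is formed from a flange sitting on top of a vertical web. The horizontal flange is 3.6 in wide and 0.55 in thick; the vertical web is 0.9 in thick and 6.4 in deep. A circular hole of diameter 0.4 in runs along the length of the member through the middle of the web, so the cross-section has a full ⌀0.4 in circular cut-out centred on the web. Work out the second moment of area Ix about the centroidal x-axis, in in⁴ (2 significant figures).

Split into non-overlapping primitives; take the origin at the lower-left of the bounding box.
Flange: 3.6 × 0.55, A = 1.98 in², y = 6.675 in, Ī = 0.04991 in⁴.
Web: 0.9 × 6.4, A = 5.76 in², y = 3.2 in, Ī = 19.66 in⁴.
Hole (subtracted): ⌀0.4, A = 0.1257 in², y = 3.2 in, Ī = 0.001257 in⁴.
Centroid: ȳ = ΣA·y / ΣA = 4.104 in.
Transfer each piece to the centroidal x-axis using Ī + A·d² with d = y − 4.104:
  flange: d = 2.571 in → contributes +13.14 in⁴
  web: d = -0.9036 in → contributes +24.36 in⁴
  hole: d = -0.9036 in → contributes −0.1039 in⁴
Total I = 37.4 in⁴.

Ix ≈ 37 in⁴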